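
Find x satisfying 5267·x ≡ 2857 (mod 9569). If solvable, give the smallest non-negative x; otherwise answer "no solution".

First find gcd(5267, 9569):
9569 = 1*5267 + 4302
5267 = 1*4302 + 965
4302 = 4*965 + 442
965 = 2*442 + 81
442 = 5*81 + 37
81 = 2*37 + 7
37 = 5*7 + 2
7 = 3*2 + 1
2 = 2*1 + 0
gcd = 1, so a unique solution mod 9569 exists.
Back-substitute for the Bézout coefficients:
1 = 7 − 3·2
1 = −3·37 + 16·7
1 = 16·81 − 35·37
1 = −35·442 + 191·81
1 = 191·965 − 417·442
1 = −417·4302 + 1859·965
1 = 1859·5267 − 2276·4302
1 = −2276·9569 + 4135·5267
So 5267·(4135) ≡ 1 (mod 9569), giving 5267⁻¹ ≡ 4135.
x ≡ 5267⁻¹·2857 ≡ 4135·2857 ≡ 5549 (mod 9569).

5549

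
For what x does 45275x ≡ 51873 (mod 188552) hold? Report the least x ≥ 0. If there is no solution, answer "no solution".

121195

First find gcd(45275, 188552):
188552 = 4×45275 + 7452
45275 = 6×7452 + 563
7452 = 13×563 + 133
563 = 4×133 + 31
133 = 4×31 + 9
31 = 3×9 + 4
9 = 2×4 + 1
4 = 4×1 + 0
gcd = 1, so a unique solution mod 188552 exists.
Back-substitute for the Bézout coefficients:
1 = 9 − 2·4
1 = −2·31 + 7·9
1 = 7·133 − 30·31
1 = −30·563 + 127·133
1 = 127·7452 − 1681·563
1 = −1681·45275 + 10213·7452
1 = 10213·188552 − 42533·45275
So 45275·(-42533) ≡ 1 (mod 188552), giving 45275⁻¹ ≡ 146019.
x ≡ 45275⁻¹·51873 ≡ 146019·51873 ≡ 121195 (mod 188552).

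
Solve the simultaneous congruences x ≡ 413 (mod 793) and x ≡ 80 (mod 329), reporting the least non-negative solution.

Write x = 413 + 793·k. Then 793·k ≡ 80 − 413 ≡ 325 (mod 329).
Need 793⁻¹ mod 329. Extended Euclid on (329, 135):
329 = 2×135 + 59
135 = 2×59 + 17
59 = 3×17 + 8
17 = 2×8 + 1
8 = 8×1 + 0
Back-substitute:
1 = 17 − 2·8
1 = −2·59 + 7·17
1 = 7·135 − 16·59
1 = −16·329 + 39·135
793⁻¹ ≡ 39 (mod 329), so k ≡ 39·325 ≡ 173 (mod 329).
x = 413 + 793·173 = 137602.

137602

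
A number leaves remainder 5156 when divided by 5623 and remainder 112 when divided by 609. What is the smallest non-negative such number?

Write x = 5156 + 5623·k. Then 5623·k ≡ 112 − 5156 ≡ 437 (mod 609).
Need 5623⁻¹ mod 609. Extended Euclid on (609, 142):
609 = 4*142 + 41
142 = 3*41 + 19
41 = 2*19 + 3
19 = 6*3 + 1
3 = 3*1 + 0
Back-substitute:
1 = 19 − 6·3
1 = −6·41 + 13·19
1 = 13·142 − 45·41
1 = −45·609 + 193·142
5623⁻¹ ≡ 193 (mod 609), so k ≡ 193·437 ≡ 299 (mod 609).
x = 5156 + 5623·299 = 1686433.

1686433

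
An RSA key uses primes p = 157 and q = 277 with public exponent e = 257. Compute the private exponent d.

φ(n) = (p−1)(q−1) = 156·276 = 43056.
Need d with 257·d ≡ 1 (mod 43056). Apply the extended Euclidean algorithm:
43056 = 167×257 + 137
257 = 1×137 + 120
137 = 1×120 + 17
120 = 7×17 + 1
17 = 17×1 + 0
Back-substitute:
1 = 120 − 7·17
1 = −7·137 + 8·120
1 = 8·257 − 15·137
1 = −15·43056 + 2513·257
So 257·2513 ≡ 1 (mod 43056), hence d = 2513.

2513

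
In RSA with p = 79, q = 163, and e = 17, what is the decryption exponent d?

φ(n) = (p−1)(q−1) = 78·162 = 12636.
Need d with 17·d ≡ 1 (mod 12636). Apply the extended Euclidean algorithm:
12636 = 743×17 + 5
17 = 3×5 + 2
5 = 2×2 + 1
2 = 2×1 + 0
Back-substitute:
1 = 5 − 2·2
1 = −2·17 + 7·5
1 = 7·12636 − 5203·17
So 17·(-5203) ≡ 1 (mod 12636), hence d ≡ -5203 ≡ 7433 (mod 12636).

7433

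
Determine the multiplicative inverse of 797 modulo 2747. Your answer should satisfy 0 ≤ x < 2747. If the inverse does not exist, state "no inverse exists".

2230

Run Euclid on (2747, 797):
2747 = 3×797 + 356
797 = 2×356 + 85
356 = 4×85 + 16
85 = 5×16 + 5
16 = 3×5 + 1
5 = 5×1 + 0
Since gcd(797, 2747) = 1, back-substitute to write 1 as a combination:
1 = 16 − 3·5
1 = −3·85 + 16·16
1 = 16·356 − 67·85
1 = −67·797 + 150·356
1 = 150·2747 − 517·797
Thus 797·(-517) ≡ 1 (mod 2747); reducing, -517 mod 2747 = 2230.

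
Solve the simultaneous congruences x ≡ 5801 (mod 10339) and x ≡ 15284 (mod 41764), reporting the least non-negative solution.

33969416

Write x = 5801 + 10339·k. Then 10339·k ≡ 15284 − 5801 ≡ 9483 (mod 41764).
Need 10339⁻¹ mod 41764. Extended Euclid on (41764, 10339):
41764 = 4·10339 + 408
10339 = 25·408 + 139
408 = 2·139 + 130
139 = 1·130 + 9
130 = 14·9 + 4
9 = 2·4 + 1
4 = 4·1 + 0
Back-substitute:
1 = 9 − 2·4
1 = −2·130 + 29·9
1 = 29·139 − 31·130
1 = −31·408 + 91·139
1 = 91·10339 − 2306·408
1 = −2306·41764 + 9315·10339
10339⁻¹ ≡ 9315 (mod 41764), so k ≡ 9315·9483 ≡ 3285 (mod 41764).
x = 5801 + 10339·3285 = 33969416.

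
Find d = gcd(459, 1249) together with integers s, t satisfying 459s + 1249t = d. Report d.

Apply Euclid's algorithm to 1249 and 459:
1249 = 2·459 + 331
459 = 1·331 + 128
331 = 2·128 + 75
128 = 1·75 + 53
75 = 1·53 + 22
53 = 2·22 + 9
22 = 2·9 + 4
9 = 2·4 + 1
4 = 4·1 + 0
gcd(459, 1249) = 1.
Express as a combination:
1 = 9 − 2·4
1 = −2·22 + 5·9
1 = 5·53 − 12·22
1 = −12·75 + 17·53
1 = 17·128 − 29·75
1 = −29·331 + 75·128
1 = 75·459 − 104·331
1 = −104·1249 + 283·459
So 1 = (-104)·1249 + (283)·459.

1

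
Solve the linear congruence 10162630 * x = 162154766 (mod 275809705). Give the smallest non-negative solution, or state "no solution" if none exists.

no solution

gcd(10162630, 275809705):
275809705 = 27*10162630 + 1418695
10162630 = 7*1418695 + 231765
1418695 = 6*231765 + 28105
231765 = 8*28105 + 6925
28105 = 4*6925 + 405
6925 = 17*405 + 40
405 = 10*40 + 5
40 = 8*5 + 0
gcd = 5, but 5 ∤ 162154766, so the congruence has no solution.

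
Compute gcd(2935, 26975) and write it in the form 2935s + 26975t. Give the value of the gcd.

5

Repeated division:
26975 = 9*2935 + 560
2935 = 5*560 + 135
560 = 4*135 + 20
135 = 6*20 + 15
20 = 1*15 + 5
15 = 3*5 + 0
gcd(2935, 26975) = 5.
Working backward:
5 = 20 − 15
5 = −135 + 7·20
5 = 7·560 − 29·135
5 = −29·2935 + 152·560
5 = 152·26975 − 1397·2935
So 5 = (152)·26975 + (-1397)·2935.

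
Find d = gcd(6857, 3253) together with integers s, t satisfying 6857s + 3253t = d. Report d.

Apply Euclid's algorithm to 6857 and 3253:
6857 = 2·3253 + 351
3253 = 9·351 + 94
351 = 3·94 + 69
94 = 1·69 + 25
69 = 2·25 + 19
25 = 1·19 + 6
19 = 3·6 + 1
6 = 6·1 + 0
gcd(6857, 3253) = 1.
Express as a combination:
1 = 19 − 3·6
1 = −3·25 + 4·19
1 = 4·69 − 11·25
1 = −11·94 + 15·69
1 = 15·351 − 56·94
1 = −56·3253 + 519·351
1 = 519·6857 − 1094·3253
So 1 = (519)·6857 + (-1094)·3253.

1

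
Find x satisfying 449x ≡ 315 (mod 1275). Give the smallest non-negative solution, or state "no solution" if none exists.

810

First find gcd(449, 1275):
1275 = 2*449 + 377
449 = 1*377 + 72
377 = 5*72 + 17
72 = 4*17 + 4
17 = 4*4 + 1
4 = 4*1 + 0
gcd = 1, so a unique solution mod 1275 exists.
Back-substitute for the Bézout coefficients:
1 = 17 − 4·4
1 = −4·72 + 17·17
1 = 17·377 − 89·72
1 = −89·449 + 106·377
1 = 106·1275 − 301·449
So 449·(-301) ≡ 1 (mod 1275), giving 449⁻¹ ≡ 974.
x ≡ 449⁻¹·315 ≡ 974·315 ≡ 810 (mod 1275).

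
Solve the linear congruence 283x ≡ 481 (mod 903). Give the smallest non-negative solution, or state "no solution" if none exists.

First find gcd(283, 903):
903 = 3*283 + 54
283 = 5*54 + 13
54 = 4*13 + 2
13 = 6*2 + 1
2 = 2*1 + 0
gcd = 1, so a unique solution mod 903 exists.
Back-substitute for the Bézout coefficients:
1 = 13 − 6·2
1 = −6·54 + 25·13
1 = 25·283 − 131·54
1 = −131·903 + 418·283
So 283·(418) ≡ 1 (mod 903), giving 283⁻¹ ≡ 418.
x ≡ 283⁻¹·481 ≡ 418·481 ≡ 592 (mod 903).

592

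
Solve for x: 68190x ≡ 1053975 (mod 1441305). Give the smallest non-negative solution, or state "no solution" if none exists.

First find gcd(68190, 1441305):
1441305 = 21×68190 + 9315
68190 = 7×9315 + 2985
9315 = 3×2985 + 360
2985 = 8×360 + 105
360 = 3×105 + 45
105 = 2×45 + 15
45 = 3×15 + 0
gcd = 15 and 15 | 1053975, so solutions exist. Divide through by 15: 4546x ≡ 70265 (mod 96087).
Now find 4546⁻¹ mod 96087:
96087 = 21×4546 + 621
4546 = 7×621 + 199
621 = 3×199 + 24
199 = 8×24 + 7
24 = 3×7 + 3
7 = 2×3 + 1
3 = 3×1 + 0
Back-substitute:
1 = 7 − 2·3
1 = −2·24 + 7·7
1 = 7·199 − 58·24
1 = −58·621 + 181·199
1 = 181·4546 − 1325·621
1 = −1325·96087 + 28006·4546
So 4546⁻¹ ≡ 28006 (mod 96087).
Then x ≡ 28006·70265 ≡ 75917 (mod 96087); the smallest non-negative solution is x = 75917.

75917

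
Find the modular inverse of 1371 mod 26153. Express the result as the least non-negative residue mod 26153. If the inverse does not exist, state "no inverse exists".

2766

Run Euclid on (26153, 1371):
26153 = 19·1371 + 104
1371 = 13·104 + 19
104 = 5·19 + 9
19 = 2·9 + 1
9 = 9·1 + 0
Since gcd(1371, 26153) = 1, back-substitute to write 1 as a combination:
1 = 19 − 2·9
1 = −2·104 + 11·19
1 = 11·1371 − 145·104
1 = −145·26153 + 2766·1371
So 1371·2766 ≡ 1 (mod 26153).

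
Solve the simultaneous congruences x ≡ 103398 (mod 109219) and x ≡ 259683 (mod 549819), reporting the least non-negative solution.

Write x = 103398 + 109219·k. Then 109219·k ≡ 259683 − 103398 ≡ 156285 (mod 549819).
Need 109219⁻¹ mod 549819. Extended Euclid on (549819, 109219):
549819 = 5·109219 + 3724
109219 = 29·3724 + 1223
3724 = 3·1223 + 55
1223 = 22·55 + 13
55 = 4·13 + 3
13 = 4·3 + 1
3 = 3·1 + 0
Back-substitute:
1 = 13 − 4·3
1 = −4·55 + 17·13
1 = 17·1223 − 378·55
1 = −378·3724 + 1151·1223
1 = 1151·109219 − 33757·3724
1 = −33757·549819 + 169936·109219
109219⁻¹ ≡ 169936 (mod 549819), so k ≡ 169936·156285 ≡ 540603 (mod 549819).
x = 103398 + 109219·540603 = 59044222455.

59044222455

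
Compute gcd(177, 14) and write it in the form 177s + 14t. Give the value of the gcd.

1

Apply Euclid's algorithm to 177 and 14:
177 = 12×14 + 9
14 = 1×9 + 5
9 = 1×5 + 4
5 = 1×4 + 1
4 = 4×1 + 0
gcd(177, 14) = 1.
Working backward:
1 = 5 − 4
1 = −9 + 2·5
1 = 2·14 − 3·9
1 = −3·177 + 38·14
So 1 = (-3)·177 + (38)·14.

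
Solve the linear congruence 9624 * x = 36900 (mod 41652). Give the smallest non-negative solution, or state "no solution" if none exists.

First find gcd(9624, 41652):
41652 = 4·9624 + 3156
9624 = 3·3156 + 156
3156 = 20·156 + 36
156 = 4·36 + 12
36 = 3·12 + 0
gcd = 12 and 12 | 36900, so solutions exist. Divide through by 12: 802x ≡ 3075 (mod 3471).
Now find 802⁻¹ mod 3471:
3471 = 4·802 + 263
802 = 3·263 + 13
263 = 20·13 + 3
13 = 4·3 + 1
3 = 3·1 + 0
Back-substitute:
1 = 13 − 4·3
1 = −4·263 + 81·13
1 = 81·802 − 247·263
1 = −247·3471 + 1069·802
So 802⁻¹ ≡ 1069 (mod 3471).
Then x ≡ 1069·3075 ≡ 138 (mod 3471); the smallest non-negative solution is x = 138.

138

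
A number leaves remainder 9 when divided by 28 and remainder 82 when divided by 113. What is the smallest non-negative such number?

1325

Write x = 9 + 28·k. Then 28·k ≡ 82 − 9 ≡ 73 (mod 113).
Need 28⁻¹ mod 113. Extended Euclid on (113, 28):
113 = 4·28 + 1
28 = 28·1 + 0
Back-substitute:
1 = 113 − 4·28
28⁻¹ ≡ 109 (mod 113), so k ≡ 109·73 ≡ 47 (mod 113).
x = 9 + 28·47 = 1325.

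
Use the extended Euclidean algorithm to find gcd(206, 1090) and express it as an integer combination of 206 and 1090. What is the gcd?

Repeated division:
1090 = 5·206 + 60
206 = 3·60 + 26
60 = 2·26 + 8
26 = 3·8 + 2
8 = 4·2 + 0
gcd(206, 1090) = 2.
Working backward:
2 = 26 − 3·8
2 = −3·60 + 7·26
2 = 7·206 − 24·60
2 = −24·1090 + 127·206
So 2 = (-24)·1090 + (127)·206.

2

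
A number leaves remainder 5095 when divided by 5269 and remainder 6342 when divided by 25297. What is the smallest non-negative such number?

127857380

Write x = 5095 + 5269·k. Then 5269·k ≡ 6342 − 5095 ≡ 1247 (mod 25297).
Need 5269⁻¹ mod 25297. Extended Euclid on (25297, 5269):
25297 = 4·5269 + 4221
5269 = 1·4221 + 1048
4221 = 4·1048 + 29
1048 = 36·29 + 4
29 = 7·4 + 1
4 = 4·1 + 0
Back-substitute:
1 = 29 − 7·4
1 = −7·1048 + 253·29
1 = 253·4221 − 1019·1048
1 = −1019·5269 + 1272·4221
1 = 1272·25297 − 6107·5269
5269⁻¹ ≡ 19190 (mod 25297), so k ≡ 19190·1247 ≡ 24265 (mod 25297).
x = 5095 + 5269·24265 = 127857380.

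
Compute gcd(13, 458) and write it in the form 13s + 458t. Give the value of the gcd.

1

Repeated division:
458 = 35×13 + 3
13 = 4×3 + 1
3 = 3×1 + 0
gcd(13, 458) = 1.
Express as a combination:
1 = 13 − 4·3
1 = −4·458 + 141·13
So 1 = (-4)·458 + (141)·13.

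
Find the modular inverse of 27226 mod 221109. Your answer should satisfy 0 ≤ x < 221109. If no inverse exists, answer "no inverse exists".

gcd(221109, 27226) by repeated division:
221109 = 8·27226 + 3301
27226 = 8·3301 + 818
3301 = 4·818 + 29
818 = 28·29 + 6
29 = 4·6 + 5
6 = 1·5 + 1
5 = 5·1 + 0
Since gcd(27226, 221109) = 1, back-substitute to write 1 as a combination:
1 = 6 − 5
1 = −29 + 5·6
1 = 5·818 − 141·29
1 = −141·3301 + 569·818
1 = 569·27226 − 4693·3301
1 = −4693·221109 + 38113·27226
So 27226·38113 ≡ 1 (mod 221109).

38113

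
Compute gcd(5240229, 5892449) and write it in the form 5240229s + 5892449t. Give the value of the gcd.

Euclidean algorithm:
5892449 = 1×5240229 + 652220
5240229 = 8×652220 + 22469
652220 = 29×22469 + 619
22469 = 36×619 + 185
619 = 3×185 + 64
185 = 2×64 + 57
64 = 1×57 + 7
57 = 8×7 + 1
7 = 7×1 + 0
gcd(5240229, 5892449) = 1.
Working backward:
1 = 57 − 8·7
1 = −8·64 + 9·57
1 = 9·185 − 26·64
1 = −26·619 + 87·185
1 = 87·22469 − 3158·619
1 = −3158·652220 + 91669·22469
1 = 91669·5240229 − 736510·652220
1 = −736510·5892449 + 828179·5240229
So 1 = (-736510)·5892449 + (828179)·5240229.

1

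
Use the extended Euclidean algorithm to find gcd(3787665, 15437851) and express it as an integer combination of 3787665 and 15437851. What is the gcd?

Euclidean algorithm:
15437851 = 4*3787665 + 287191
3787665 = 13*287191 + 54182
287191 = 5*54182 + 16281
54182 = 3*16281 + 5339
16281 = 3*5339 + 264
5339 = 20*264 + 59
264 = 4*59 + 28
59 = 2*28 + 3
28 = 9*3 + 1
3 = 3*1 + 0
gcd(3787665, 15437851) = 1.
Working backward:
1 = 28 − 9·3
1 = −9·59 + 19·28
1 = 19·264 − 85·59
1 = −85·5339 + 1719·264
1 = 1719·16281 − 5242·5339
1 = −5242·54182 + 17445·16281
1 = 17445·287191 − 92467·54182
1 = −92467·3787665 + 1219516·287191
1 = 1219516·15437851 − 4970531·3787665
So 1 = (1219516)·15437851 + (-4970531)·3787665.

1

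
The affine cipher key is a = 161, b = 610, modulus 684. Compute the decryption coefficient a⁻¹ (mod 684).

17

Extended Euclidean algorithm:
684 = 4×161 + 40
161 = 4×40 + 1
40 = 40×1 + 0
The gcd is 1. Working backward:
1 = 161 − 4·40
1 = −4·684 + 17·161
So 161·17 ≡ 1 (mod 684).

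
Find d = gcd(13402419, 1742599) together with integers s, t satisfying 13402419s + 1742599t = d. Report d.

1

Repeated division:
13402419 = 7*1742599 + 1204226
1742599 = 1*1204226 + 538373
1204226 = 2*538373 + 127480
538373 = 4*127480 + 28453
127480 = 4*28453 + 13668
28453 = 2*13668 + 1117
13668 = 12*1117 + 264
1117 = 4*264 + 61
264 = 4*61 + 20
61 = 3*20 + 1
20 = 20*1 + 0
gcd(13402419, 1742599) = 1.
Working backward:
1 = 61 − 3·20
1 = −3·264 + 13·61
1 = 13·1117 − 55·264
1 = −55·13668 + 673·1117
1 = 673·28453 − 1401·13668
1 = −1401·127480 + 6277·28453
1 = 6277·538373 − 26509·127480
1 = −26509·1204226 + 59295·538373
1 = 59295·1742599 − 85804·1204226
1 = −85804·13402419 + 659923·1742599
So 1 = (-85804)·13402419 + (659923)·1742599.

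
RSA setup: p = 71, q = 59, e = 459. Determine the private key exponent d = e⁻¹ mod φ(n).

2459

φ(n) = (p−1)(q−1) = 70·58 = 4060.
Need d with 459·d ≡ 1 (mod 4060). Apply the extended Euclidean algorithm:
4060 = 8*459 + 388
459 = 1*388 + 71
388 = 5*71 + 33
71 = 2*33 + 5
33 = 6*5 + 3
5 = 1*3 + 2
3 = 1*2 + 1
2 = 2*1 + 0
Back-substitute:
1 = 3 − 2
1 = −5 + 2·3
1 = 2·33 − 13·5
1 = −13·71 + 28·33
1 = 28·388 − 153·71
1 = −153·459 + 181·388
1 = 181·4060 − 1601·459
So 459·(-1601) ≡ 1 (mod 4060), hence d ≡ -1601 ≡ 2459 (mod 4060).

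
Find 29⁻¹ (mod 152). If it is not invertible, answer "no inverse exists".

21

Apply the Euclidean algorithm to 152 and 29:
152 = 5*29 + 7
29 = 4*7 + 1
7 = 7*1 + 0
gcd = 1, so the inverse exists. Back-substitute:
1 = 29 − 4·7
1 = −4·152 + 21·29
So 29·21 ≡ 1 (mod 152).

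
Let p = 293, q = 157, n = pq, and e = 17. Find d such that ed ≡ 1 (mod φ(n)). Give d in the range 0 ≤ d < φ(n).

40193

φ(n) = (p−1)(q−1) = 292·156 = 45552.
Need d with 17·d ≡ 1 (mod 45552). Apply the extended Euclidean algorithm:
45552 = 2679×17 + 9
17 = 1×9 + 8
9 = 1×8 + 1
8 = 8×1 + 0
Back-substitute:
1 = 9 − 8
1 = −17 + 2·9
1 = 2·45552 − 5359·17
So 17·(-5359) ≡ 1 (mod 45552), hence d ≡ -5359 ≡ 40193 (mod 45552).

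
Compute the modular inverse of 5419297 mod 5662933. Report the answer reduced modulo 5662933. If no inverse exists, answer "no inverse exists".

1744953

gcd(5662933, 5419297) by repeated division:
5662933 = 1·5419297 + 243636
5419297 = 22·243636 + 59305
243636 = 4·59305 + 6416
59305 = 9·6416 + 1561
6416 = 4·1561 + 172
1561 = 9·172 + 13
172 = 13·13 + 3
13 = 4·3 + 1
3 = 3·1 + 0
The gcd is 1. Working backward:
1 = 13 − 4·3
1 = −4·172 + 53·13
1 = 53·1561 − 481·172
1 = −481·6416 + 1977·1561
1 = 1977·59305 − 18274·6416
1 = −18274·243636 + 75073·59305
1 = 75073·5419297 − 1669880·243636
1 = −1669880·5662933 + 1744953·5419297
So 5419297·1744953 ≡ 1 (mod 5662933).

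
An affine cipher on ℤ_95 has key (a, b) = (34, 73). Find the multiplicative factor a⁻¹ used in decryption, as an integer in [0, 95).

gcd(95, 34) by repeated division:
95 = 2×34 + 27
34 = 1×27 + 7
27 = 3×7 + 6
7 = 1×6 + 1
6 = 6×1 + 0
The gcd is 1. Working backward:
1 = 7 − 6
1 = −27 + 4·7
1 = 4·34 − 5·27
1 = −5·95 + 14·34
So 34·14 ≡ 1 (mod 95).

14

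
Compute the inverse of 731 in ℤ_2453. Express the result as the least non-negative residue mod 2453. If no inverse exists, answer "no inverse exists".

Extended Euclidean algorithm:
2453 = 3*731 + 260
731 = 2*260 + 211
260 = 1*211 + 49
211 = 4*49 + 15
49 = 3*15 + 4
15 = 3*4 + 3
4 = 1*3 + 1
3 = 3*1 + 0
gcd = 1, so the inverse exists. Back-substitute:
1 = 4 − 3
1 = −15 + 4·4
1 = 4·49 − 13·15
1 = −13·211 + 56·49
1 = 56·260 − 69·211
1 = −69·731 + 194·260
1 = 194·2453 − 651·731
Hence 731⁻¹ ≡ -651 ≡ 1802 (mod 2453).

1802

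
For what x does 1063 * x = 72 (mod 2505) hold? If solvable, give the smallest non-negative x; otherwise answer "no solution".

First find gcd(1063, 2505):
2505 = 2×1063 + 379
1063 = 2×379 + 305
379 = 1×305 + 74
305 = 4×74 + 9
74 = 8×9 + 2
9 = 4×2 + 1
2 = 2×1 + 0
gcd = 1, so a unique solution mod 2505 exists.
Back-substitute for the Bézout coefficients:
1 = 9 − 4·2
1 = −4·74 + 33·9
1 = 33·305 − 136·74
1 = −136·379 + 169·305
1 = 169·1063 − 474·379
1 = −474·2505 + 1117·1063
So 1063·(1117) ≡ 1 (mod 2505), giving 1063⁻¹ ≡ 1117.
x ≡ 1063⁻¹·72 ≡ 1117·72 ≡ 264 (mod 2505).

264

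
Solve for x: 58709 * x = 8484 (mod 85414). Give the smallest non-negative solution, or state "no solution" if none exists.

First find gcd(58709, 85414):
85414 = 1×58709 + 26705
58709 = 2×26705 + 5299
26705 = 5×5299 + 210
5299 = 25×210 + 49
210 = 4×49 + 14
49 = 3×14 + 7
14 = 2×7 + 0
gcd = 7 and 7 | 8484, so solutions exist. Divide through by 7: 8387x ≡ 1212 (mod 12202).
Now find 8387⁻¹ mod 12202:
12202 = 1×8387 + 3815
8387 = 2×3815 + 757
3815 = 5×757 + 30
757 = 25×30 + 7
30 = 4×7 + 2
7 = 3×2 + 1
2 = 2×1 + 0
Back-substitute:
1 = 7 − 3·2
1 = −3·30 + 13·7
1 = 13·757 − 328·30
1 = −328·3815 + 1653·757
1 = 1653·8387 − 3634·3815
1 = −3634·12202 + 5287·8387
So 8387⁻¹ ≡ 5287 (mod 12202).
Then x ≡ 5287·1212 ≡ 1794 (mod 12202); the smallest non-negative solution is x = 1794.

1794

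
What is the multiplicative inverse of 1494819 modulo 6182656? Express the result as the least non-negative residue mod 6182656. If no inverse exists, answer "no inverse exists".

1455499

Apply the Euclidean algorithm to 6182656 and 1494819:
6182656 = 4·1494819 + 203380
1494819 = 7·203380 + 71159
203380 = 2·71159 + 61062
71159 = 1·61062 + 10097
61062 = 6·10097 + 480
10097 = 21·480 + 17
480 = 28·17 + 4
17 = 4·4 + 1
4 = 4·1 + 0
Since gcd(1494819, 6182656) = 1, back-substitute to write 1 as a combination:
1 = 17 − 4·4
1 = −4·480 + 113·17
1 = 113·10097 − 2377·480
1 = −2377·61062 + 14375·10097
1 = 14375·71159 − 16752·61062
1 = −16752·203380 + 47879·71159
1 = 47879·1494819 − 351905·203380
1 = −351905·6182656 + 1455499·1494819
So 1494819·1455499 ≡ 1 (mod 6182656).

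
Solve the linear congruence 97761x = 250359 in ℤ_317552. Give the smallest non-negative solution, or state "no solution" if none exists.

First find gcd(97761, 317552):
317552 = 3×97761 + 24269
97761 = 4×24269 + 685
24269 = 35×685 + 294
685 = 2×294 + 97
294 = 3×97 + 3
97 = 32×3 + 1
3 = 3×1 + 0
gcd = 1, so a unique solution mod 317552 exists.
Back-substitute for the Bézout coefficients:
1 = 97 − 32·3
1 = −32·294 + 97·97
1 = 97·685 − 226·294
1 = −226·24269 + 8007·685
1 = 8007·97761 − 32254·24269
1 = −32254·317552 + 104769·97761
So 97761·(104769) ≡ 1 (mod 317552), giving 97761⁻¹ ≡ 104769.
x ≡ 97761⁻¹·250359 ≡ 104769·250359 ≡ 66871 (mod 317552).

66871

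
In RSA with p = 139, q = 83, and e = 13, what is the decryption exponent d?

1741

φ(n) = (p−1)(q−1) = 138·82 = 11316.
Need d with 13·d ≡ 1 (mod 11316). Apply the extended Euclidean algorithm:
11316 = 870×13 + 6
13 = 2×6 + 1
6 = 6×1 + 0
Back-substitute:
1 = 13 − 2·6
1 = −2·11316 + 1741·13
So 13·1741 ≡ 1 (mod 11316), hence d = 1741.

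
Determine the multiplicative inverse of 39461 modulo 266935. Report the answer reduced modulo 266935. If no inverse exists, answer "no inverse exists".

Extended Euclidean algorithm:
266935 = 6*39461 + 30169
39461 = 1*30169 + 9292
30169 = 3*9292 + 2293
9292 = 4*2293 + 120
2293 = 19*120 + 13
120 = 9*13 + 3
13 = 4*3 + 1
3 = 3*1 + 0
gcd = 1, so the inverse exists. Back-substitute:
1 = 13 − 4·3
1 = −4·120 + 37·13
1 = 37·2293 − 707·120
1 = −707·9292 + 2865·2293
1 = 2865·30169 − 9302·9292
1 = −9302·39461 + 12167·30169
1 = 12167·266935 − 82304·39461
So 39461·(-82304) ≡ 1 (mod 266935), and -82304 ≡ 184631 (mod 266935).

184631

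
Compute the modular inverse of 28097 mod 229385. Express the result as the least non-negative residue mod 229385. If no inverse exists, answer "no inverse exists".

178123

Apply the Euclidean algorithm to 229385 and 28097:
229385 = 8*28097 + 4609
28097 = 6*4609 + 443
4609 = 10*443 + 179
443 = 2*179 + 85
179 = 2*85 + 9
85 = 9*9 + 4
9 = 2*4 + 1
4 = 4*1 + 0
The gcd is 1. Working backward:
1 = 9 − 2·4
1 = −2·85 + 19·9
1 = 19·179 − 40·85
1 = −40·443 + 99·179
1 = 99·4609 − 1030·443
1 = −1030·28097 + 6279·4609
1 = 6279·229385 − 51262·28097
Hence 28097⁻¹ ≡ -51262 ≡ 178123 (mod 229385).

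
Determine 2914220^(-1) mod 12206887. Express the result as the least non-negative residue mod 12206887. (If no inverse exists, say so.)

Extended Euclidean algorithm:
12206887 = 4*2914220 + 550007
2914220 = 5*550007 + 164185
550007 = 3*164185 + 57452
164185 = 2*57452 + 49281
57452 = 1*49281 + 8171
49281 = 6*8171 + 255
8171 = 32*255 + 11
255 = 23*11 + 2
11 = 5*2 + 1
2 = 2*1 + 0
gcd = 1, so the inverse exists. Back-substitute:
1 = 11 − 5·2
1 = −5·255 + 116·11
1 = 116·8171 − 3717·255
1 = −3717·49281 + 22418·8171
1 = 22418·57452 − 26135·49281
1 = −26135·164185 + 74688·57452
1 = 74688·550007 − 250199·164185
1 = −250199·2914220 + 1325683·550007
1 = 1325683·12206887 − 5552931·2914220
Thus 2914220·(-5552931) ≡ 1 (mod 12206887); reducing, -5552931 mod 12206887 = 6653956.

6653956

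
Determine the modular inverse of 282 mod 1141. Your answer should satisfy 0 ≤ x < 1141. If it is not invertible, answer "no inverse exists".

263

Extended Euclidean algorithm:
1141 = 4*282 + 13
282 = 21*13 + 9
13 = 1*9 + 4
9 = 2*4 + 1
4 = 4*1 + 0
gcd = 1, so the inverse exists. Back-substitute:
1 = 9 − 2·4
1 = −2·13 + 3·9
1 = 3·282 − 65·13
1 = −65·1141 + 263·282
So 282·263 ≡ 1 (mod 1141).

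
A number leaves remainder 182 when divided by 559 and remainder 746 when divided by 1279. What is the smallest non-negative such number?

Write x = 182 + 559·k. Then 559·k ≡ 746 − 182 ≡ 564 (mod 1279).
Need 559⁻¹ mod 1279. Extended Euclid on (1279, 559):
1279 = 2*559 + 161
559 = 3*161 + 76
161 = 2*76 + 9
76 = 8*9 + 4
9 = 2*4 + 1
4 = 4*1 + 0
Back-substitute:
1 = 9 − 2·4
1 = −2·76 + 17·9
1 = 17·161 − 36·76
1 = −36·559 + 125·161
1 = 125·1279 − 286·559
559⁻¹ ≡ 993 (mod 1279), so k ≡ 993·564 ≡ 1129 (mod 1279).
x = 182 + 559·1129 = 631293.

631293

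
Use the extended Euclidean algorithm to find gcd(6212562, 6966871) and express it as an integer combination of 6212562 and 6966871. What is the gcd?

1

Repeated division:
6966871 = 1×6212562 + 754309
6212562 = 8×754309 + 178090
754309 = 4×178090 + 41949
178090 = 4×41949 + 10294
41949 = 4×10294 + 773
10294 = 13×773 + 245
773 = 3×245 + 38
245 = 6×38 + 17
38 = 2×17 + 4
17 = 4×4 + 1
4 = 4×1 + 0
gcd(6212562, 6966871) = 1.
Working backward:
1 = 17 − 4·4
1 = −4·38 + 9·17
1 = 9·245 − 58·38
1 = −58·773 + 183·245
1 = 183·10294 − 2437·773
1 = −2437·41949 + 9931·10294
1 = 9931·178090 − 42161·41949
1 = −42161·754309 + 178575·178090
1 = 178575·6212562 − 1470761·754309
1 = −1470761·6966871 + 1649336·6212562
So 1 = (-1470761)·6966871 + (1649336)·6212562.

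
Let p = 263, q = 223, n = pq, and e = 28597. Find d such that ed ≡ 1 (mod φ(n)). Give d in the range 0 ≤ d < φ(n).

56545

φ(n) = (p−1)(q−1) = 262·222 = 58164.
Need d with 28597·d ≡ 1 (mod 58164). Apply the extended Euclidean algorithm:
58164 = 2*28597 + 970
28597 = 29*970 + 467
970 = 2*467 + 36
467 = 12*36 + 35
36 = 1*35 + 1
35 = 35*1 + 0
Back-substitute:
1 = 36 − 35
1 = −467 + 13·36
1 = 13·970 − 27·467
1 = −27·28597 + 796·970
1 = 796·58164 − 1619·28597
So 28597·(-1619) ≡ 1 (mod 58164), hence d ≡ -1619 ≡ 56545 (mod 58164).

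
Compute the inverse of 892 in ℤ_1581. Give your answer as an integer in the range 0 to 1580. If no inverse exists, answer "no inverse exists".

1324

Extended Euclidean algorithm:
1581 = 1·892 + 689
892 = 1·689 + 203
689 = 3·203 + 80
203 = 2·80 + 43
80 = 1·43 + 37
43 = 1·37 + 6
37 = 6·6 + 1
6 = 6·1 + 0
gcd = 1, so the inverse exists. Back-substitute:
1 = 37 − 6·6
1 = −6·43 + 7·37
1 = 7·80 − 13·43
1 = −13·203 + 33·80
1 = 33·689 − 112·203
1 = −112·892 + 145·689
1 = 145·1581 − 257·892
Hence 892⁻¹ ≡ -257 ≡ 1324 (mod 1581).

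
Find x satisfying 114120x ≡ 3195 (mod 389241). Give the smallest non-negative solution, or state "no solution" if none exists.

First find gcd(114120, 389241):
389241 = 3×114120 + 46881
114120 = 2×46881 + 20358
46881 = 2×20358 + 6165
20358 = 3×6165 + 1863
6165 = 3×1863 + 576
1863 = 3×576 + 135
576 = 4×135 + 36
135 = 3×36 + 27
36 = 1×27 + 9
27 = 3×9 + 0
gcd = 9 and 9 | 3195, so solutions exist. Divide through by 9: 12680x ≡ 355 (mod 43249).
Now find 12680⁻¹ mod 43249:
43249 = 3·12680 + 5209
12680 = 2·5209 + 2262
5209 = 2·2262 + 685
2262 = 3·685 + 207
685 = 3·207 + 64
207 = 3·64 + 15
64 = 4·15 + 4
15 = 3·4 + 3
4 = 1·3 + 1
3 = 3·1 + 0
Back-substitute:
1 = 4 − 3
1 = −15 + 4·4
1 = 4·64 − 17·15
1 = −17·207 + 55·64
1 = 55·685 − 182·207
1 = −182·2262 + 601·685
1 = 601·5209 − 1384·2262
1 = −1384·12680 + 3369·5209
1 = 3369·43249 − 11491·12680
So 12680·(-11491) ≡ 1 (mod 43249), i.e. 12680⁻¹ ≡ 31758.
Then x ≡ 31758·355 ≡ 29350 (mod 43249); the smallest non-negative solution is x = 29350.

29350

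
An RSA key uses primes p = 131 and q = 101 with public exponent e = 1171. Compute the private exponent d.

2731

φ(n) = (p−1)(q−1) = 130·100 = 13000.
Need d with 1171·d ≡ 1 (mod 13000). Apply the extended Euclidean algorithm:
13000 = 11*1171 + 119
1171 = 9*119 + 100
119 = 1*100 + 19
100 = 5*19 + 5
19 = 3*5 + 4
5 = 1*4 + 1
4 = 4*1 + 0
Back-substitute:
1 = 5 − 4
1 = −19 + 4·5
1 = 4·100 − 21·19
1 = −21·119 + 25·100
1 = 25·1171 − 246·119
1 = −246·13000 + 2731·1171
So 1171·2731 ≡ 1 (mod 13000), hence d = 2731.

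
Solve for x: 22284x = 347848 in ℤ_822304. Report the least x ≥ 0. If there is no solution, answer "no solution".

First find gcd(22284, 822304):
822304 = 36*22284 + 20080
22284 = 1*20080 + 2204
20080 = 9*2204 + 244
2204 = 9*244 + 8
244 = 30*8 + 4
8 = 2*4 + 0
gcd = 4 and 4 | 347848, so solutions exist. Divide through by 4: 5571x ≡ 86962 (mod 205576).
Now find 5571⁻¹ mod 205576:
205576 = 36·5571 + 5020
5571 = 1·5020 + 551
5020 = 9·551 + 61
551 = 9·61 + 2
61 = 30·2 + 1
2 = 2·1 + 0
Back-substitute:
1 = 61 − 30·2
1 = −30·551 + 271·61
1 = 271·5020 − 2469·551
1 = −2469·5571 + 2740·5020
1 = 2740·205576 − 101109·5571
So 5571·(-101109) ≡ 1 (mod 205576), i.e. 5571⁻¹ ≡ 104467.
Then x ≡ 104467·86962 ≡ 50238 (mod 205576); the smallest non-negative solution is x = 50238.

50238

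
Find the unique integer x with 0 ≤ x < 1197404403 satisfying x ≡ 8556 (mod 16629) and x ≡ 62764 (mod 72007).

597072801

Write x = 8556 + 16629·k. Then 16629·k ≡ 62764 − 8556 ≡ 54208 (mod 72007).
Need 16629⁻¹ mod 72007. Extended Euclid on (72007, 16629):
72007 = 4×16629 + 5491
16629 = 3×5491 + 156
5491 = 35×156 + 31
156 = 5×31 + 1
31 = 31×1 + 0
Back-substitute:
1 = 156 − 5·31
1 = −5·5491 + 176·156
1 = 176·16629 − 533·5491
1 = −533·72007 + 2308·16629
16629⁻¹ ≡ 2308 (mod 72007), so k ≡ 2308·54208 ≡ 35905 (mod 72007).
x = 8556 + 16629·35905 = 597072801.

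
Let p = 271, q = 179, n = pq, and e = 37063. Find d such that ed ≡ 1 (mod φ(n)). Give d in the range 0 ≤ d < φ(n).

46207

φ(n) = (p−1)(q−1) = 270·178 = 48060.
Need d with 37063·d ≡ 1 (mod 48060). Apply the extended Euclidean algorithm:
48060 = 1×37063 + 10997
37063 = 3×10997 + 4072
10997 = 2×4072 + 2853
4072 = 1×2853 + 1219
2853 = 2×1219 + 415
1219 = 2×415 + 389
415 = 1×389 + 26
389 = 14×26 + 25
26 = 1×25 + 1
25 = 25×1 + 0
Back-substitute:
1 = 26 − 25
1 = −389 + 15·26
1 = 15·415 − 16·389
1 = −16·1219 + 47·415
1 = 47·2853 − 110·1219
1 = −110·4072 + 157·2853
1 = 157·10997 − 424·4072
1 = −424·37063 + 1429·10997
1 = 1429·48060 − 1853·37063
So 37063·(-1853) ≡ 1 (mod 48060), hence d ≡ -1853 ≡ 46207 (mod 48060).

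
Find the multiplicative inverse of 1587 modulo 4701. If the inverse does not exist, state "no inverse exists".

Compute gcd(1587, 4701):
4701 = 2*1587 + 1527
1587 = 1*1527 + 60
1527 = 25*60 + 27
60 = 2*27 + 6
27 = 4*6 + 3
6 = 2*3 + 0
Since gcd = 3 > 1, 1587 is not a unit mod 4701.

no inverse exists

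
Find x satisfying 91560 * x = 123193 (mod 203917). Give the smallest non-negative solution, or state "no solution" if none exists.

15794

First find gcd(91560, 203917):
203917 = 2·91560 + 20797
91560 = 4·20797 + 8372
20797 = 2·8372 + 4053
8372 = 2·4053 + 266
4053 = 15·266 + 63
266 = 4·63 + 14
63 = 4·14 + 7
14 = 2·7 + 0
gcd = 7 and 7 | 123193, so solutions exist. Divide through by 7: 13080x ≡ 17599 (mod 29131).
Now find 13080⁻¹ mod 29131:
29131 = 2×13080 + 2971
13080 = 4×2971 + 1196
2971 = 2×1196 + 579
1196 = 2×579 + 38
579 = 15×38 + 9
38 = 4×9 + 2
9 = 4×2 + 1
2 = 2×1 + 0
Back-substitute:
1 = 9 − 4·2
1 = −4·38 + 17·9
1 = 17·579 − 259·38
1 = −259·1196 + 535·579
1 = 535·2971 − 1329·1196
1 = −1329·13080 + 5851·2971
1 = 5851·29131 − 13031·13080
So 13080·(-13031) ≡ 1 (mod 29131), i.e. 13080⁻¹ ≡ 16100.
Then x ≡ 16100·17599 ≡ 15794 (mod 29131); the smallest non-negative solution is x = 15794.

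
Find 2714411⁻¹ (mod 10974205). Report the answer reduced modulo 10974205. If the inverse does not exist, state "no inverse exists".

1752506

gcd(10974205, 2714411) by repeated division:
10974205 = 4·2714411 + 116561
2714411 = 23·116561 + 33508
116561 = 3·33508 + 16037
33508 = 2·16037 + 1434
16037 = 11·1434 + 263
1434 = 5·263 + 119
263 = 2·119 + 25
119 = 4·25 + 19
25 = 1·19 + 6
19 = 3·6 + 1
6 = 6·1 + 0
The gcd is 1. Working backward:
1 = 19 − 3·6
1 = −3·25 + 4·19
1 = 4·119 − 19·25
1 = −19·263 + 42·119
1 = 42·1434 − 229·263
1 = −229·16037 + 2561·1434
1 = 2561·33508 − 5351·16037
1 = −5351·116561 + 18614·33508
1 = 18614·2714411 − 433473·116561
1 = −433473·10974205 + 1752506·2714411
So 2714411·1752506 ≡ 1 (mod 10974205).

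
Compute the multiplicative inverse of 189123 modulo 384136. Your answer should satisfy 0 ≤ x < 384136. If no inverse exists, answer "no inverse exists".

Run Euclid on (384136, 189123):
384136 = 2·189123 + 5890
189123 = 32·5890 + 643
5890 = 9·643 + 103
643 = 6·103 + 25
103 = 4·25 + 3
25 = 8·3 + 1
3 = 3·1 + 0
Since gcd(189123, 384136) = 1, back-substitute to write 1 as a combination:
1 = 25 − 8·3
1 = −8·103 + 33·25
1 = 33·643 − 206·103
1 = −206·5890 + 1887·643
1 = 1887·189123 − 60590·5890
1 = −60590·384136 + 123067·189123
So 189123·123067 ≡ 1 (mod 384136).

123067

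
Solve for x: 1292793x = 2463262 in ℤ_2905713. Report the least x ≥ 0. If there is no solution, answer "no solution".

no solution

gcd(1292793, 2905713):
2905713 = 2·1292793 + 320127
1292793 = 4·320127 + 12285
320127 = 26·12285 + 717
12285 = 17·717 + 96
717 = 7·96 + 45
96 = 2·45 + 6
45 = 7·6 + 3
6 = 2·3 + 0
gcd = 3, but 3 ∤ 2463262, so the congruence has no solution.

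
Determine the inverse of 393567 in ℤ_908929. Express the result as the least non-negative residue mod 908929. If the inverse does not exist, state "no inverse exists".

Run Euclid on (908929, 393567):
908929 = 2·393567 + 121795
393567 = 3·121795 + 28182
121795 = 4·28182 + 9067
28182 = 3·9067 + 981
9067 = 9·981 + 238
981 = 4·238 + 29
238 = 8·29 + 6
29 = 4·6 + 5
6 = 1·5 + 1
5 = 5·1 + 0
gcd = 1, so the inverse exists. Back-substitute:
1 = 6 − 5
1 = −29 + 5·6
1 = 5·238 − 41·29
1 = −41·981 + 169·238
1 = 169·9067 − 1562·981
1 = −1562·28182 + 4855·9067
1 = 4855·121795 − 20982·28182
1 = −20982·393567 + 67801·121795
1 = 67801·908929 − 156584·393567
Hence 393567⁻¹ ≡ -156584 ≡ 752345 (mod 908929).

752345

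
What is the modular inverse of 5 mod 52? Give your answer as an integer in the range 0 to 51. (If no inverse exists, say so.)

gcd(52, 5) by repeated division:
52 = 10×5 + 2
5 = 2×2 + 1
2 = 2×1 + 0
gcd = 1, so the inverse exists. Back-substitute:
1 = 5 − 2·2
1 = −2·52 + 21·5
So 5·21 ≡ 1 (mod 52).

21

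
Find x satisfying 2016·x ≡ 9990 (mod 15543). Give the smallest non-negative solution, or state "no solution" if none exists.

First find gcd(2016, 15543):
15543 = 7*2016 + 1431
2016 = 1*1431 + 585
1431 = 2*585 + 261
585 = 2*261 + 63
261 = 4*63 + 9
63 = 7*9 + 0
gcd = 9 and 9 | 9990, so solutions exist. Divide through by 9: 224x ≡ 1110 (mod 1727).
Now find 224⁻¹ mod 1727:
1727 = 7×224 + 159
224 = 1×159 + 65
159 = 2×65 + 29
65 = 2×29 + 7
29 = 4×7 + 1
7 = 7×1 + 0
Back-substitute:
1 = 29 − 4·7
1 = −4·65 + 9·29
1 = 9·159 − 22·65
1 = −22·224 + 31·159
1 = 31·1727 − 239·224
So 224·(-239) ≡ 1 (mod 1727), i.e. 224⁻¹ ≡ 1488.
Then x ≡ 1488·1110 ≡ 668 (mod 1727); the smallest non-negative solution is x = 668.

668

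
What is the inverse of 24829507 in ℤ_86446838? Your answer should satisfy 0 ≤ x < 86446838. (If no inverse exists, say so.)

Run Euclid on (86446838, 24829507):
86446838 = 3*24829507 + 11958317
24829507 = 2*11958317 + 912873
11958317 = 13*912873 + 90968
912873 = 10*90968 + 3193
90968 = 28*3193 + 1564
3193 = 2*1564 + 65
1564 = 24*65 + 4
65 = 16*4 + 1
4 = 4*1 + 0
gcd = 1, so the inverse exists. Back-substitute:
1 = 65 − 16·4
1 = −16·1564 + 385·65
1 = 385·3193 − 786·1564
1 = −786·90968 + 22393·3193
1 = 22393·912873 − 224716·90968
1 = −224716·11958317 + 2943701·912873
1 = 2943701·24829507 − 6112118·11958317
1 = −6112118·86446838 + 21280055·24829507
So 24829507·21280055 ≡ 1 (mod 86446838).

21280055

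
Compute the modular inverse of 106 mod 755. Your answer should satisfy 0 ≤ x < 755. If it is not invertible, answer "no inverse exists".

406

gcd(755, 106) by repeated division:
755 = 7×106 + 13
106 = 8×13 + 2
13 = 6×2 + 1
2 = 2×1 + 0
gcd = 1, so the inverse exists. Back-substitute:
1 = 13 − 6·2
1 = −6·106 + 49·13
1 = 49·755 − 349·106
Hence 106⁻¹ ≡ -349 ≡ 406 (mod 755).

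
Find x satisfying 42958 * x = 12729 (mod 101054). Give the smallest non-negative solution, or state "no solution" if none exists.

gcd(42958, 101054):
101054 = 2*42958 + 15138
42958 = 2*15138 + 12682
15138 = 1*12682 + 2456
12682 = 5*2456 + 402
2456 = 6*402 + 44
402 = 9*44 + 6
44 = 7*6 + 2
6 = 3*2 + 0
gcd = 2, but 2 ∤ 12729, so the congruence has no solution.

no solution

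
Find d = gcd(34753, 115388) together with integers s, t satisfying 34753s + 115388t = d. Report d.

1

Repeated division:
115388 = 3·34753 + 11129
34753 = 3·11129 + 1366
11129 = 8·1366 + 201
1366 = 6·201 + 160
201 = 1·160 + 41
160 = 3·41 + 37
41 = 1·37 + 4
37 = 9·4 + 1
4 = 4·1 + 0
gcd(34753, 115388) = 1.
Working backward:
1 = 37 − 9·4
1 = −9·41 + 10·37
1 = 10·160 − 39·41
1 = −39·201 + 49·160
1 = 49·1366 − 333·201
1 = −333·11129 + 2713·1366
1 = 2713·34753 − 8472·11129
1 = −8472·115388 + 28129·34753
So 1 = (-8472)·115388 + (28129)·34753.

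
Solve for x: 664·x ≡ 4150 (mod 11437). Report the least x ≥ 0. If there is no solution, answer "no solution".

8584

First find gcd(664, 11437):
11437 = 17*664 + 149
664 = 4*149 + 68
149 = 2*68 + 13
68 = 5*13 + 3
13 = 4*3 + 1
3 = 3*1 + 0
gcd = 1, so a unique solution mod 11437 exists.
Back-substitute for the Bézout coefficients:
1 = 13 − 4·3
1 = −4·68 + 21·13
1 = 21·149 − 46·68
1 = −46·664 + 205·149
1 = 205·11437 − 3531·664
So 664·(-3531) ≡ 1 (mod 11437), giving 664⁻¹ ≡ 7906.
x ≡ 664⁻¹·4150 ≡ 7906·4150 ≡ 8584 (mod 11437).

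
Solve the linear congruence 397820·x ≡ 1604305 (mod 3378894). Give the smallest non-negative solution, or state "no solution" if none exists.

gcd(397820, 3378894):
3378894 = 8·397820 + 196334
397820 = 2·196334 + 5152
196334 = 38·5152 + 558
5152 = 9·558 + 130
558 = 4·130 + 38
130 = 3·38 + 16
38 = 2·16 + 6
16 = 2·6 + 4
6 = 1·4 + 2
4 = 2·2 + 0
gcd = 2, but 2 ∤ 1604305, so the congruence has no solution.

no solution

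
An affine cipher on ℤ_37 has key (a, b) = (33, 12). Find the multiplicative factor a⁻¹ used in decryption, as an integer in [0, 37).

9

Run Euclid on (37, 33):
37 = 1*33 + 4
33 = 8*4 + 1
4 = 4*1 + 0
gcd = 1, so the inverse exists. Back-substitute:
1 = 33 − 8·4
1 = −8·37 + 9·33
So 33·9 ≡ 1 (mod 37).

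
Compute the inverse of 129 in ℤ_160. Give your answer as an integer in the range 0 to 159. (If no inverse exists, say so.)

129

Apply the Euclidean algorithm to 160 and 129:
160 = 1·129 + 31
129 = 4·31 + 5
31 = 6·5 + 1
5 = 5·1 + 0
Since gcd(129, 160) = 1, back-substitute to write 1 as a combination:
1 = 31 − 6·5
1 = −6·129 + 25·31
1 = 25·160 − 31·129
So 129·(-31) ≡ 1 (mod 160), and -31 ≡ 129 (mod 160).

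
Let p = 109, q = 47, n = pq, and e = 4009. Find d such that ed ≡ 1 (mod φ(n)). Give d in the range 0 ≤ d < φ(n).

1321

φ(n) = (p−1)(q−1) = 108·46 = 4968.
Need d with 4009·d ≡ 1 (mod 4968). Apply the extended Euclidean algorithm:
4968 = 1×4009 + 959
4009 = 4×959 + 173
959 = 5×173 + 94
173 = 1×94 + 79
94 = 1×79 + 15
79 = 5×15 + 4
15 = 3×4 + 3
4 = 1×3 + 1
3 = 3×1 + 0
Back-substitute:
1 = 4 − 3
1 = −15 + 4·4
1 = 4·79 − 21·15
1 = −21·94 + 25·79
1 = 25·173 − 46·94
1 = −46·959 + 255·173
1 = 255·4009 − 1066·959
1 = −1066·4968 + 1321·4009
So 4009·1321 ≡ 1 (mod 4968), hence d = 1321.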